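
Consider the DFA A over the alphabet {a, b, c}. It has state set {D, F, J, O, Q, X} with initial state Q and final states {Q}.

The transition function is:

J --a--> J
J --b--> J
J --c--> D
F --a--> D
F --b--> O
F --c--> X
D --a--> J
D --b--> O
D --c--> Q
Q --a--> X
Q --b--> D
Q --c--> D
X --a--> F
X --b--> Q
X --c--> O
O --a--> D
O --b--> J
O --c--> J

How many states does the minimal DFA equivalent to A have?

6

Every state is reachable, so we keep all 6.
Initial partition by acceptance: {Q} | {D,F,J,O,X}.
On input b, block {D,F,J,O,X} splits into {D,F,J,O} and {X}.
Split {D,F,J,O} by δ(·,c) → {J,O} and {D} and {F}.
On input a, block {J,O} splits into {O} and {J}.
No further refinement is possible. Final partition (6 blocks): {Q} | {O} | {X} | {D} | {F} | {J}.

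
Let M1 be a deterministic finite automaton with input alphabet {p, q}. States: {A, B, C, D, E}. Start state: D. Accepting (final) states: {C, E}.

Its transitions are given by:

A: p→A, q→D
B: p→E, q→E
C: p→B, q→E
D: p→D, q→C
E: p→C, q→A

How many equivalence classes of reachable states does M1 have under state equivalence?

Initial partition by acceptance: {C,E} | {A,B,D}.
Refine {C,E} on symbol p: members go to different blocks, giving {C} and {E}.
Split {A,B,D} by δ(·,p) → {A,D} and {B}.
Split {A,D} by δ(·,q) → {A} and {D}.
No further refinement is possible. Final partition (5 blocks): {C} | {A} | {E} | {B} | {D}.

5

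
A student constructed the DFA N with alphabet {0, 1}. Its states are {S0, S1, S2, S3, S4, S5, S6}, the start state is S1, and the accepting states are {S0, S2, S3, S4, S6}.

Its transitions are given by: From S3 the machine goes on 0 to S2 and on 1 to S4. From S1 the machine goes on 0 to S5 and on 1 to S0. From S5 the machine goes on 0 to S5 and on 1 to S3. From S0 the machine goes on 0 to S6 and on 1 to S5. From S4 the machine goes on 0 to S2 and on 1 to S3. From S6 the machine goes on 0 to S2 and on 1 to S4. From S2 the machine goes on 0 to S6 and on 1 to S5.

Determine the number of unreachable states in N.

0

Exploring from S1, all states are eventually visited, so none are unreachable.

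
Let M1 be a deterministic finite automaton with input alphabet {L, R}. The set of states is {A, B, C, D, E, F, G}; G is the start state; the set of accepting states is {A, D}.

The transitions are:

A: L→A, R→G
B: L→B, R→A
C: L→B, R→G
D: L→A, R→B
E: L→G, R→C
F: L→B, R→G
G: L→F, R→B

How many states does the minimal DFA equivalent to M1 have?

4

First remove the unreachable states {C,D,E}; 4 states remain.
Start with accepting vs non-accepting: {A} | {B,F,G}.
Split {B,F,G} by δ(·,R) → {F,G} and {B}.
Split {F,G} by δ(·,L) → {F} and {G}.
The partition is now stable with 4 blocks: {A} | {F} | {B} | {G}.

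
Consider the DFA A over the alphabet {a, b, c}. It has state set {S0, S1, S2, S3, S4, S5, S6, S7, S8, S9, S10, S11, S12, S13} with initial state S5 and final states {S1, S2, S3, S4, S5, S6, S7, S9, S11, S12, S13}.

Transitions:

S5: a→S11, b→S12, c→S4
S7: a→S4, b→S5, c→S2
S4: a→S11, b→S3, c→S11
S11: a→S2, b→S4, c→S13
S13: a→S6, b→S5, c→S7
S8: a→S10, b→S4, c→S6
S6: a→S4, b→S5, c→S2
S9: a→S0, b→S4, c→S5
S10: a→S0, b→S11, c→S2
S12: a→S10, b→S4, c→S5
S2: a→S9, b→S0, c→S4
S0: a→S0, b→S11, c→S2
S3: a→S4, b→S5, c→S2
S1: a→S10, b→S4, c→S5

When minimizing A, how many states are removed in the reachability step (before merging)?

2

BFS from S5 reaches {S0, S2, S3, S4, S5, S6, S7, S9, S10, S11, S12, S13}; the 2 state(s) S1, S8 are never visited.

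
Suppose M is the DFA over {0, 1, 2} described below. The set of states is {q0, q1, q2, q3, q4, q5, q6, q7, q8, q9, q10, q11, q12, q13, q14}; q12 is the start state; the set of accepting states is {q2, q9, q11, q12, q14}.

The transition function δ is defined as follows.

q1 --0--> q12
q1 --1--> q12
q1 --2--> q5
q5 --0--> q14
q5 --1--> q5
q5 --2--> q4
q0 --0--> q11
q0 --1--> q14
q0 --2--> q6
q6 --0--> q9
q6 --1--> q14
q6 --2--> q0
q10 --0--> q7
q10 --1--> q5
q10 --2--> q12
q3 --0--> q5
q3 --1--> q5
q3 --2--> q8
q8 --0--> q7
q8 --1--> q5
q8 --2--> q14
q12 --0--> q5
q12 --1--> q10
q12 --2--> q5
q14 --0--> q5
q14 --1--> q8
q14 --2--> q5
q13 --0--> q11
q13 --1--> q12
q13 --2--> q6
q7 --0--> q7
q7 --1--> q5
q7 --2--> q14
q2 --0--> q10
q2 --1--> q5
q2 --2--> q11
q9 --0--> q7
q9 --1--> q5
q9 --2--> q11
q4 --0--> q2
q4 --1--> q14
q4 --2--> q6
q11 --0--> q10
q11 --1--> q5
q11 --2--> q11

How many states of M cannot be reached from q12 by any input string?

3

No path from q12 leads to q1, q3, q13; the other 12 states are all reachable.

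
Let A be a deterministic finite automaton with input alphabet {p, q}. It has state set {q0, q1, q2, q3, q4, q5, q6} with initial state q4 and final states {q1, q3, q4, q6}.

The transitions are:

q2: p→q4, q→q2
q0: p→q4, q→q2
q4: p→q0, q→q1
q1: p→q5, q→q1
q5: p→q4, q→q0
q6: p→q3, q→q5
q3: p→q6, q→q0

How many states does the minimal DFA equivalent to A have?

States {q3,q6} cannot be reached from the start state, so discard them.
Start with accepting vs non-accepting: {q1,q4} | {q0,q2,q5}.
The partition is now stable with 2 blocks: {q1,q4} | {q0,q2,q5}.

2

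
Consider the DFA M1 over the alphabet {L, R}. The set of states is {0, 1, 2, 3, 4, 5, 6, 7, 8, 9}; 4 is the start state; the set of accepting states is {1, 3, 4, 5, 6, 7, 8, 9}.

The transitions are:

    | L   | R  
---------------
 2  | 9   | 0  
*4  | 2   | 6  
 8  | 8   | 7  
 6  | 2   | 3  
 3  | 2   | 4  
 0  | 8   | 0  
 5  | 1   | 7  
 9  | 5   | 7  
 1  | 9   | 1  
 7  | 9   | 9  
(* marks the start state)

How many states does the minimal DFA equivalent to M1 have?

Every state is reachable, so we keep all 10.
P0 = {1,3,4,5,6,7,8,9} | {0,2}.
On input L, block {1,3,4,5,6,7,8,9} splits into {1,5,7,8,9} and {3,4,6}.
The partition is now stable with 3 blocks: {1,5,7,8,9} | {0,2} | {3,4,6}.

3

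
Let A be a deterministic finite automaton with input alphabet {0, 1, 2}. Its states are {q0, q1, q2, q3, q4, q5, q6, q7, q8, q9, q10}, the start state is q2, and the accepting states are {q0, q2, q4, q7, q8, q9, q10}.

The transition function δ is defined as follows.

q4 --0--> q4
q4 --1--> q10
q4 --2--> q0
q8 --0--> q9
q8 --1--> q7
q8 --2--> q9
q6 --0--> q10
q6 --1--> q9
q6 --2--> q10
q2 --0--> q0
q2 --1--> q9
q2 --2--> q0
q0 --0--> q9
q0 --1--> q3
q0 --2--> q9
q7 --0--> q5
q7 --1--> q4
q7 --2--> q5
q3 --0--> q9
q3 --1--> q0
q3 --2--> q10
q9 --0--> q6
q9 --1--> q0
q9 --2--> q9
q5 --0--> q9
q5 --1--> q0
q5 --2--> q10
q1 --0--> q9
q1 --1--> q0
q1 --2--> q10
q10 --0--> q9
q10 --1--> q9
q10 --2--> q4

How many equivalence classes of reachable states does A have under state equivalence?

7

First remove the unreachable states {q1,q5,q7,q8}; 7 states remain.
Start with accepting vs non-accepting: {q0,q2,q4,q9,q10} | {q3,q6}.
Split {q0,q2,q4,q9,q10} by δ(·,0) → {q0,q2,q4,q10} and {q9}.
On input 0, block {q0,q2,q4,q10} splits into {q0,q10} and {q2,q4}.
Split {q0,q10} by δ(·,1) → {q0} and {q10}.
Split {q3,q6} by δ(·,0) → {q3} and {q6}.
Split {q2,q4} by δ(·,0) → {q2} and {q4}.
No further refinement is possible. Final partition (7 blocks): {q0} | {q3} | {q9} | {q2} | {q10} | {q6} | {q4}.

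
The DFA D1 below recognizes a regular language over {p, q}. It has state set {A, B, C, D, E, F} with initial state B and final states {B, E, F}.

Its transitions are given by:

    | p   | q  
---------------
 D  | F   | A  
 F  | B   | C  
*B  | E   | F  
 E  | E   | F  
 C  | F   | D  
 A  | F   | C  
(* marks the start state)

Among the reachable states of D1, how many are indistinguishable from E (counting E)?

Every state is reachable, so we keep all 6.
Start with accepting vs non-accepting: {B,E,F} | {A,C,D}.
On input q, block {B,E,F} splits into {B,E} and {F}.
The partition is now stable with 3 blocks: {B,E} | {A,C,D} | {F}.
The equivalence class containing E is {B,E}, of size 2.

2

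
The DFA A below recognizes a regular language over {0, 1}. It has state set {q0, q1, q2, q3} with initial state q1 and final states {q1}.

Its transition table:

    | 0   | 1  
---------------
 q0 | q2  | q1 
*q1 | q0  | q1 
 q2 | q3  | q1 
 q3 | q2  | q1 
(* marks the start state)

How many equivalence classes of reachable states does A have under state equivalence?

Initial partition by acceptance: {q1} | {q0,q2,q3}.
The partition is now stable with 2 blocks: {q1} | {q0,q2,q3}.

2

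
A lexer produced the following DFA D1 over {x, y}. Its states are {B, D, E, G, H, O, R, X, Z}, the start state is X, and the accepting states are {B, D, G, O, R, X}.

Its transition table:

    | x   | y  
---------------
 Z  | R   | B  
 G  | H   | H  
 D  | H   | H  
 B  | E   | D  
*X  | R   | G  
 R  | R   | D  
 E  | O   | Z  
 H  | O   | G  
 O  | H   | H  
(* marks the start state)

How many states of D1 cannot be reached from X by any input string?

No path from X leads to B, E, Z; the other 6 states are all reachable.

3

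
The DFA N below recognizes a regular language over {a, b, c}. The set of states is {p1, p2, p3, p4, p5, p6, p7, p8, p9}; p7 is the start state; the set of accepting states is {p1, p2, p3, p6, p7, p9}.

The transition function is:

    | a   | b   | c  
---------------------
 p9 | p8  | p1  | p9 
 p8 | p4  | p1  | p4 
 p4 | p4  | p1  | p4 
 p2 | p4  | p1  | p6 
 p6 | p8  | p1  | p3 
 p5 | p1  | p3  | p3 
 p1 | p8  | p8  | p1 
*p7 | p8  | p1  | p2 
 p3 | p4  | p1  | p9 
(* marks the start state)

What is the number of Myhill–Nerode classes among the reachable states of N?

States {p5} cannot be reached from the start state, so discard them.
Initial partition by acceptance: {p1,p2,p3,p6,p7,p9} | {p4,p8}.
Refine {p1,p2,p3,p6,p7,p9} on symbol b: members go to different blocks, giving {p2,p3,p6,p7,p9} and {p1}.
Stable partition: {p2,p3,p6,p7,p9} | {p4,p8} | {p1} — 3 equivalence classes.

3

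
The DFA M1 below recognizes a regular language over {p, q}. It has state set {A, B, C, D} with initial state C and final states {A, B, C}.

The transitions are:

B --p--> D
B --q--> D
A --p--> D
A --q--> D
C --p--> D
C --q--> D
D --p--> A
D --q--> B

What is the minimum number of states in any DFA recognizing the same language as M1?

2

Every state is reachable, so we keep all 4.
Initial partition by acceptance: {A,B,C} | {D}.
No further refinement is possible. Final partition (2 blocks): {A,B,C} | {D}.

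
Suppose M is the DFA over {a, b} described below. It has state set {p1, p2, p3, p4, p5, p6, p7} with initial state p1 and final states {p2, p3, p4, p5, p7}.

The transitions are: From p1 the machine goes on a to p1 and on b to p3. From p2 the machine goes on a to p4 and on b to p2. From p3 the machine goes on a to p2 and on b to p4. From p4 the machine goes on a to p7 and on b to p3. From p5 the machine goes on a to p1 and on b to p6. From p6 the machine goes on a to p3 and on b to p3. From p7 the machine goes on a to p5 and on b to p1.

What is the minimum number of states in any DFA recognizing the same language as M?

7

P0 = {p2,p3,p4,p5,p7} | {p1,p6}.
Split {p2,p3,p4,p5,p7} by δ(·,a) → {p2,p3,p4,p7} and {p5}.
Split {p2,p3,p4,p7} by δ(·,a) → {p2,p3,p4} and {p7}.
On input a, block {p2,p3,p4} splits into {p2,p3} and {p4}.
Refine {p2,p3} on symbol a: members go to different blocks, giving {p2} and {p3}.
On input a, block {p1,p6} splits into {p1} and {p6}.
Stable partition: {p2} | {p1} | {p5} | {p7} | {p4} | {p3} | {p6} — 7 equivalence classes.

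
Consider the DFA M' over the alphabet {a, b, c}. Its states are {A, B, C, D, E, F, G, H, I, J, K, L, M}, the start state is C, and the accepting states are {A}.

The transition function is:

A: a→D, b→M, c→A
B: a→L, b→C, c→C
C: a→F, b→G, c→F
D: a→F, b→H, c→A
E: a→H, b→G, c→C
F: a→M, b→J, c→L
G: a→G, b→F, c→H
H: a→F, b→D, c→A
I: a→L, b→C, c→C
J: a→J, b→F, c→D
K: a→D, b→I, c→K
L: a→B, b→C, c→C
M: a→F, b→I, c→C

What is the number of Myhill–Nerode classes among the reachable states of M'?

States {E,K} cannot be reached from the start state, so discard them.
Initial partition by acceptance: {A} | {B,C,D,F,G,H,I,J,L,M}.
On input c, block {B,C,D,F,G,H,I,J,L,M} splits into {B,C,F,G,I,J,L,M} and {D,H}.
Split {B,C,F,G,I,J,L,M} by δ(·,c) → {B,C,F,I,L,M} and {G,J}.
Split {B,C,F,I,L,M} by δ(·,b) → {B,I,L,M} and {C,F}.
Refine {B,I,L,M} on symbol a: members go to different blocks, giving {B,I,L} and {M}.
Refine {C,F} on symbol a: members go to different blocks, giving {C} and {F}.
No further refinement is possible. Final partition (7 blocks): {A} | {B,I,L} | {D,H} | {G,J} | {C} | {M} | {F}.

7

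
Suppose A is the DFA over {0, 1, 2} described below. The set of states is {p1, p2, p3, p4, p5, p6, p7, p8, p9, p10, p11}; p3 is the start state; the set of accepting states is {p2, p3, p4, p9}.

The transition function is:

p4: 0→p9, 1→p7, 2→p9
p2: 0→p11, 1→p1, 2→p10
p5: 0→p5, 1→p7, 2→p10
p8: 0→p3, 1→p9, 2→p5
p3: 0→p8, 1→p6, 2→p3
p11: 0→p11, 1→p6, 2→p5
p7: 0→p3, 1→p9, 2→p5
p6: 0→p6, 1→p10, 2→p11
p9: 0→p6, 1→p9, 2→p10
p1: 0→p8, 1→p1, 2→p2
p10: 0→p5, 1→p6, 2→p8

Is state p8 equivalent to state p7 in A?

States {p1,p2,p4} cannot be reached from the start state, so discard them.
Initial partition by acceptance: {p3,p9} | {p5,p6,p7,p8,p10,p11}.
On input 1, block {p3,p9} splits into {p3} and {p9}.
Split {p5,p6,p7,p8,p10,p11} by δ(·,0) → {p5,p6,p10,p11} and {p7,p8}.
Split {p5,p6,p10,p11} by δ(·,1) → {p6,p10,p11} and {p5}.
Split {p6,p10,p11} by δ(·,0) → {p6,p11} and {p10}.
Split {p6,p11} by δ(·,1) → {p6} and {p11}.
No further refinement is possible. Final partition (7 blocks): {p3} | {p6} | {p9} | {p7,p8} | {p5} | {p10} | {p11}.
p8 and p7 lie in the same block of the stable partition, so they are equivalent — no string distinguishes them.

Yes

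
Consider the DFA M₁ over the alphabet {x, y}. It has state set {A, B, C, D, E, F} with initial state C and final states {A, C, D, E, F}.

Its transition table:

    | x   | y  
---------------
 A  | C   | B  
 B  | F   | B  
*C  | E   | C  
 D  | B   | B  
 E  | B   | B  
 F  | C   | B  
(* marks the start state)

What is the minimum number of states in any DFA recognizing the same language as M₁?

First remove the unreachable states {A,D}; 4 states remain.
Initial partition by acceptance: {C,E,F} | {B}.
Split {C,E,F} by δ(·,x) → {C,F} and {E}.
Refine {C,F} on symbol x: members go to different blocks, giving {C} and {F}.
Stable partition: {C} | {B} | {E} | {F} — 4 equivalence classes.

4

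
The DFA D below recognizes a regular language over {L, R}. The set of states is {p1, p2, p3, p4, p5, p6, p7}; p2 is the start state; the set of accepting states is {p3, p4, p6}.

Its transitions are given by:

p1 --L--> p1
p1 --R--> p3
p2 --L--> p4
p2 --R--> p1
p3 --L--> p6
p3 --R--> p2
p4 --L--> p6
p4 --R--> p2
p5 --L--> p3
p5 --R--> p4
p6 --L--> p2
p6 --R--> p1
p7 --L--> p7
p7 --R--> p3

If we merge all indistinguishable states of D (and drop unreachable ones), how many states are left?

States {p5,p7} cannot be reached from the start state, so discard them.
Initial partition by acceptance: {p3,p4,p6} | {p1,p2}.
Split {p3,p4,p6} by δ(·,L) → {p3,p4} and {p6}.
On input L, block {p1,p2} splits into {p1} and {p2}.
The partition is now stable with 4 blocks: {p3,p4} | {p1} | {p6} | {p2}.

4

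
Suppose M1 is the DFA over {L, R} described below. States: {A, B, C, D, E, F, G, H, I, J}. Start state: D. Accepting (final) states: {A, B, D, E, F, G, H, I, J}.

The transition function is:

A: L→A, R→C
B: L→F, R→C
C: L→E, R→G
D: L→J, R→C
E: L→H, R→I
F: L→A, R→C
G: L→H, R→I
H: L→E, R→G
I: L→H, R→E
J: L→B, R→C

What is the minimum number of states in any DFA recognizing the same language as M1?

3

Every state is reachable, so we keep all 10.
Start with accepting vs non-accepting: {A,B,D,E,F,G,H,I,J} | {C}.
On input R, block {A,B,D,E,F,G,H,I,J} splits into {A,B,D,F,J} and {E,G,H,I}.
No further refinement is possible. Final partition (3 blocks): {A,B,D,F,J} | {C} | {E,G,H,I}.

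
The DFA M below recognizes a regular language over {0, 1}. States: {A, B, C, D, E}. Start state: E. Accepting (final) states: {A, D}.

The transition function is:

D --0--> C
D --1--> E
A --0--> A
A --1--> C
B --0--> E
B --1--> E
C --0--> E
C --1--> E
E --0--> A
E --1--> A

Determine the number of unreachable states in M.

No path from E leads to B, D; the other 3 states are all reachable.

2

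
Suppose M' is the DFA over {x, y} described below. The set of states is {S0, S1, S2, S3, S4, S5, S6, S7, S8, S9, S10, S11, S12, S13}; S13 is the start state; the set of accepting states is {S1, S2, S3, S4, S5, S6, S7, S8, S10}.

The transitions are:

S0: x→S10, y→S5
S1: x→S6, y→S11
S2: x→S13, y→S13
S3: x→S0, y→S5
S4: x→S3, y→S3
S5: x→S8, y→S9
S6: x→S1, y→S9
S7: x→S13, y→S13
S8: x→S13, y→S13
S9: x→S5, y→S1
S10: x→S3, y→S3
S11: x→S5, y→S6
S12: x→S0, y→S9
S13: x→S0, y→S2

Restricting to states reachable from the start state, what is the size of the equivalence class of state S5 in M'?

1

Reachable states from the start: {S0,S1,S2,S3,S5,S6,S8,S9,S10,S11,S13}. Unreachable: {S4,S7,S12} — drop them.
Initial partition by acceptance: {S1,S2,S3,S5,S6,S8,S10} | {S0,S9,S11,S13}.
Refine {S1,S2,S3,S5,S6,S8,S10} on symbol x: members go to different blocks, giving {S1,S5,S6,S10} and {S2,S3,S8}.
Refine {S1,S5,S6,S10} on symbol x: members go to different blocks, giving {S1,S6} and {S5,S10}.
Refine {S0,S9,S11,S13} on symbol x: members go to different blocks, giving {S0,S9,S11} and {S13}.
On input y, block {S0,S9,S11} splits into {S9,S11} and {S0}.
On input x, block {S2,S3,S8} splits into {S2,S8} and {S3}.
Split {S5,S10} by δ(·,x) → {S5} and {S10}.
Stable partition: {S1,S6} | {S9,S11} | {S2,S8} | {S5} | {S13} | {S0} | {S3} | {S10} — 8 equivalence classes.
State S5 belongs to the block {S5}, which has 1 states.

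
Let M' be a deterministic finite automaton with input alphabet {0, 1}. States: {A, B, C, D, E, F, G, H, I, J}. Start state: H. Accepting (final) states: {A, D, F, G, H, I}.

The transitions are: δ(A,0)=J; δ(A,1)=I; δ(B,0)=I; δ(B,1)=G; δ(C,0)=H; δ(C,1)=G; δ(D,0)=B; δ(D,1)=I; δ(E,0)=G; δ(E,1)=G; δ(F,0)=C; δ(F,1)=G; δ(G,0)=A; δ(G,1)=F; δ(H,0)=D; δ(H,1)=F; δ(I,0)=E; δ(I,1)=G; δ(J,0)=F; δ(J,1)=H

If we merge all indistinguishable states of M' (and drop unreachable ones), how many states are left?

All states are reachable from the start state.
P0 = {A,D,F,G,H,I} | {B,C,E,J}.
On input 0, block {A,D,F,G,H,I} splits into {A,D,F,I} and {G,H}.
Refine {A,D,F,I} on symbol 1: members go to different blocks, giving {A,D} and {F,I}.
On input 0, block {B,C,E,J} splits into {B,J} and {C,E}.
No further refinement is possible. Final partition (5 blocks): {A,D} | {B,J} | {G,H} | {F,I} | {C,E}.

5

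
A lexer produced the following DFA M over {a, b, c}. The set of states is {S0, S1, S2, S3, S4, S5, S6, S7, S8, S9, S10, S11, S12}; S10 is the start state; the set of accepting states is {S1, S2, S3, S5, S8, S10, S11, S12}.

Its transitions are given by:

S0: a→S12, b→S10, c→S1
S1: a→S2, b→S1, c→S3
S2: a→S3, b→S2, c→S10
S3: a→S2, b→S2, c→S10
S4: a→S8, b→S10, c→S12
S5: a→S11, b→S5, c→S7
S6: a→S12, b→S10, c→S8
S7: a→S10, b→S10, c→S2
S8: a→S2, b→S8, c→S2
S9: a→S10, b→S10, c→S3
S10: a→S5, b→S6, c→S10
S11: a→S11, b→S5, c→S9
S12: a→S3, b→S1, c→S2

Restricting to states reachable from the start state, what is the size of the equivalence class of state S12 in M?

First remove the unreachable states {S0,S4}; 11 states remain.
Start with accepting vs non-accepting: {S1,S2,S3,S5,S8,S10,S11,S12} | {S6,S7,S9}.
On input b, block {S1,S2,S3,S5,S8,S10,S11,S12} splits into {S1,S2,S3,S5,S8,S11,S12} and {S10}.
Split {S1,S2,S3,S5,S8,S11,S12} by δ(·,c) → {S1,S8,S12} and {S2,S3} and {S5,S11}.
Split {S6,S7,S9} by δ(·,a) → {S7,S9} and {S6}.
Stable partition: {S1,S8,S12} | {S7,S9} | {S10} | {S2,S3} | {S5,S11} | {S6} — 6 equivalence classes.
The equivalence class containing S12 is {S1,S8,S12}, of size 3.

3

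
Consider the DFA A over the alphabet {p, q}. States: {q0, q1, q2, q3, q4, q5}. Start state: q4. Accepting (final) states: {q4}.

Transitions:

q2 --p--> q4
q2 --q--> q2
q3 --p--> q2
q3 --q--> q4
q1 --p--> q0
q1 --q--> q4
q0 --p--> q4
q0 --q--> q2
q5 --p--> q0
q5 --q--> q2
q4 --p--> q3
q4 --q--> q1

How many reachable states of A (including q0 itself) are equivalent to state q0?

2

States {q5} cannot be reached from the start state, so discard them.
P0 = {q4} | {q0,q1,q2,q3}.
Refine {q0,q1,q2,q3} on symbol p: members go to different blocks, giving {q0,q2} and {q1,q3}.
No further refinement is possible. Final partition (3 blocks): {q4} | {q0,q2} | {q1,q3}.
The equivalence class containing q0 is {q0,q2}, of size 2.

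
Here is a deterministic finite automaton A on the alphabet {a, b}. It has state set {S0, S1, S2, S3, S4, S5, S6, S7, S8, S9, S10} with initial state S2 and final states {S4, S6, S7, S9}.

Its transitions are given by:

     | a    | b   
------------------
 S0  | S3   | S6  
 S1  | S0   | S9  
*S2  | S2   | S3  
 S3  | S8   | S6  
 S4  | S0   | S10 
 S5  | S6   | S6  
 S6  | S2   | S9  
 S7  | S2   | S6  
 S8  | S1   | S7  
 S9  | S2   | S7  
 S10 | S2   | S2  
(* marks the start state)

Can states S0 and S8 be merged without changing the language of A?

Reachable states from the start: {S0,S1,S2,S3,S6,S7,S8,S9}. Unreachable: {S4,S5,S10} — drop them.
Initial partition by acceptance: {S6,S7,S9} | {S0,S1,S2,S3,S8}.
Split {S0,S1,S2,S3,S8} by δ(·,b) → {S0,S1,S3,S8} and {S2}.
Stable partition: {S6,S7,S9} | {S0,S1,S3,S8} | {S2} — 3 equivalence classes.
S0 and S8 lie in the same block of the stable partition, so they are equivalent — no string distinguishes them.

Yes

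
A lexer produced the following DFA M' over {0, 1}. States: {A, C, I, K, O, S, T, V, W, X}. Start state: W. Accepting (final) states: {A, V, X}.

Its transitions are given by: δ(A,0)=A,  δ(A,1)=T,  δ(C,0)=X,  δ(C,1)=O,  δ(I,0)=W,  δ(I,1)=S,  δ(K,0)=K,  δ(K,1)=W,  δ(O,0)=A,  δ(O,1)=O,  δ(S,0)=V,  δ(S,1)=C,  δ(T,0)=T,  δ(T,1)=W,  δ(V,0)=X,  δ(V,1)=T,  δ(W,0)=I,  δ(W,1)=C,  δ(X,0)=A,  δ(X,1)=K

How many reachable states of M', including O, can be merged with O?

3

All states are reachable from the start state.
Start with accepting vs non-accepting: {A,V,X} | {C,I,K,O,S,T,W}.
On input 0, block {C,I,K,O,S,T,W} splits into {I,K,T,W} and {C,O,S}.
Refine {I,K,T,W} on symbol 1: members go to different blocks, giving {I,W} and {K,T}.
No further refinement is possible. Final partition (4 blocks): {A,V,X} | {I,W} | {C,O,S} | {K,T}.
The equivalence class containing O is {C,O,S}, of size 3.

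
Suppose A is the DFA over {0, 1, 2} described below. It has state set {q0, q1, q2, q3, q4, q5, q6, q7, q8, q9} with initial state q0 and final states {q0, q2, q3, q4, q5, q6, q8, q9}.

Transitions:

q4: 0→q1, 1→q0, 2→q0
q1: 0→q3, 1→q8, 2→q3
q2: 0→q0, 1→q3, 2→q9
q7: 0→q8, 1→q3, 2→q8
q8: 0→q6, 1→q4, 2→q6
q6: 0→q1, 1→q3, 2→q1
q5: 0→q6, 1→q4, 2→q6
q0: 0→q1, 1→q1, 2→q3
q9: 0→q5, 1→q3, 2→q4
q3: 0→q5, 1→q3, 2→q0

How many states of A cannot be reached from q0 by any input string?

Starting at q0 and following transitions, the reachable set is {q0, q1, q3, q4, q5, q6, q8}. That leaves q2, q7, q9 unreachable — 3 in total.

3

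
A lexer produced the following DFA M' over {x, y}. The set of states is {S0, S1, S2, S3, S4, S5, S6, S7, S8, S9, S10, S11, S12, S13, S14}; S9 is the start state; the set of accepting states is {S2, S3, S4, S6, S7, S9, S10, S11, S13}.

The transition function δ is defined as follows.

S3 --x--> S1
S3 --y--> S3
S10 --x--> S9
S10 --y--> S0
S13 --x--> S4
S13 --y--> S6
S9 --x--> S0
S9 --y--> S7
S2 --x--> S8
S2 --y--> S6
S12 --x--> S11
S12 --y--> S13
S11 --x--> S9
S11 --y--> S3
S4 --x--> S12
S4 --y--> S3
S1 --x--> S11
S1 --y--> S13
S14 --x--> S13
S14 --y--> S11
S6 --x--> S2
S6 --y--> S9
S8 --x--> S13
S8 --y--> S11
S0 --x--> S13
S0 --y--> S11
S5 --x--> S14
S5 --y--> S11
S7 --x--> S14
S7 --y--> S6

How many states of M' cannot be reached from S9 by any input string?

BFS from S9 reaches {S0, S1, S2, S3, S4, S6, S7, S8, S9, S11, S12, S13, S14}; the 2 state(s) S5, S10 are never visited.

2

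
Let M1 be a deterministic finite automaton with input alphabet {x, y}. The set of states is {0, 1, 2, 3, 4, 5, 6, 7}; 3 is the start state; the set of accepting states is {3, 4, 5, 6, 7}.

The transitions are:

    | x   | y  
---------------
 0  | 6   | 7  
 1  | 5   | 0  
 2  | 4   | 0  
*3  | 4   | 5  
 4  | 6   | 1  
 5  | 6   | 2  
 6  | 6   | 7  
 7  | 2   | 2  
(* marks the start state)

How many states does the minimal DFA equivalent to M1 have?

All states are reachable from the start state.
P0 = {3,4,5,6,7} | {0,1,2}.
Refine {3,4,5,6,7} on symbol x: members go to different blocks, giving {3,4,5,6} and {7}.
On input y, block {3,4,5,6} splits into {4,5} and {3} and {6}.
Split {0,1,2} by δ(·,x) → {1,2} and {0}.
The partition is now stable with 6 blocks: {4,5} | {1,2} | {7} | {3} | {6} | {0}.

6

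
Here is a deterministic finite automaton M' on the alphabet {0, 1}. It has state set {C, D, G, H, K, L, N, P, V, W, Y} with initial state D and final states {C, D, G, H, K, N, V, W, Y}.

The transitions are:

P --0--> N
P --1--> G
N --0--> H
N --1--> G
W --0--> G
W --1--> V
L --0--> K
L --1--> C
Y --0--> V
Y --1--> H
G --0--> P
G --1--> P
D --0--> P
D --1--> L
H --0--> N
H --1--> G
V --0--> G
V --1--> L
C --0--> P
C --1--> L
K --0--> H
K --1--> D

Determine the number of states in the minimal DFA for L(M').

3

States {V,W,Y} cannot be reached from the start state, so discard them.
P0 = {C,D,G,H,K,N} | {L,P}.
Refine {C,D,G,H,K,N} on symbol 0: members go to different blocks, giving {C,D,G} and {H,K,N}.
The partition is now stable with 3 blocks: {C,D,G} | {L,P} | {H,K,N}.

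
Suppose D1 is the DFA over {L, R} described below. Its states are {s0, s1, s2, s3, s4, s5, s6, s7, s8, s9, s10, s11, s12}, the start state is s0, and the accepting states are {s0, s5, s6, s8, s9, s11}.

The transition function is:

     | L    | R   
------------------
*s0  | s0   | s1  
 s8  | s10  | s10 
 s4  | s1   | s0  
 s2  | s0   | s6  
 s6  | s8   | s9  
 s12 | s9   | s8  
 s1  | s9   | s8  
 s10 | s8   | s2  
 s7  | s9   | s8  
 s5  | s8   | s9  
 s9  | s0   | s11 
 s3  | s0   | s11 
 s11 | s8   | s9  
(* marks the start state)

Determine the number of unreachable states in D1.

5

BFS from s0 reaches {s0, s1, s2, s6, s8, s9, s10, s11}; the 5 state(s) s3, s4, s5, s7, s12 are never visited.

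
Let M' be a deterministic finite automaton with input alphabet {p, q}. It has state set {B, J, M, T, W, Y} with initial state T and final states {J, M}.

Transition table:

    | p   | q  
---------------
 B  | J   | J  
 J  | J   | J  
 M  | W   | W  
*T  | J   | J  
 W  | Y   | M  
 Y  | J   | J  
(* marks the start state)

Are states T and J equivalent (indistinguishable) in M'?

No

First remove the unreachable states {B,M,W,Y}; 2 states remain.
Initial partition by acceptance: {J} | {T}.
No further refinement is possible. Final partition (2 blocks): {J} | {T}.
T and J end up in different blocks, so they are distinguishable. For instance, the string 'ε' is accepted from only J.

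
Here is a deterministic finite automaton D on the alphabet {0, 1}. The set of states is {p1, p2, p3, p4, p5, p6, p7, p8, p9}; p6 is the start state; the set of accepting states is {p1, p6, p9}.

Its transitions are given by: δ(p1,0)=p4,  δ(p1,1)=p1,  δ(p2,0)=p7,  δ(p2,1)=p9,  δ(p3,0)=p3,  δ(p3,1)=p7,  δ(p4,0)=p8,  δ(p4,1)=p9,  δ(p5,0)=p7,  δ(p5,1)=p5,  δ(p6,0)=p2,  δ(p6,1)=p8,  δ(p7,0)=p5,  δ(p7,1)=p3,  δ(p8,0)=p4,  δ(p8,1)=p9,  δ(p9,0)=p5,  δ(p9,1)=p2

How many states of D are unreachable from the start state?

BFS from p6 reaches {p2, p3, p4, p5, p6, p7, p8, p9}; the 1 state(s) p1 are never visited.

1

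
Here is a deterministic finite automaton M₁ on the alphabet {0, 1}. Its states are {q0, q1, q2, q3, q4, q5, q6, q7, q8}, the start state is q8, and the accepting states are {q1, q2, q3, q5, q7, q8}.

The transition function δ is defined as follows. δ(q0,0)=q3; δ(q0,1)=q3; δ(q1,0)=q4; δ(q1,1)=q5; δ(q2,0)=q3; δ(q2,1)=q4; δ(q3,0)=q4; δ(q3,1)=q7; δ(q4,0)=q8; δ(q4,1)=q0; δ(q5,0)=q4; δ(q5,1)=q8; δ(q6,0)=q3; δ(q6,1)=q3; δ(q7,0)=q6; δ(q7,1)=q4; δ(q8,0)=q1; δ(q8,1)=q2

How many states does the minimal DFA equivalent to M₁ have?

8

Start with accepting vs non-accepting: {q1,q2,q3,q5,q7,q8} | {q0,q4,q6}.
Refine {q1,q2,q3,q5,q7,q8} on symbol 0: members go to different blocks, giving {q1,q3,q5,q7} and {q2,q8}.
Refine {q1,q3,q5,q7} on symbol 1: members go to different blocks, giving {q1,q3} and {q5} and {q7}.
Split {q1,q3} by δ(·,1) → {q1} and {q3}.
Refine {q0,q4,q6} on symbol 0: members go to different blocks, giving {q0,q6} and {q4}.
On input 0, block {q2,q8} splits into {q2} and {q8}.
The partition is now stable with 8 blocks: {q1} | {q0,q6} | {q2} | {q5} | {q7} | {q3} | {q4} | {q8}.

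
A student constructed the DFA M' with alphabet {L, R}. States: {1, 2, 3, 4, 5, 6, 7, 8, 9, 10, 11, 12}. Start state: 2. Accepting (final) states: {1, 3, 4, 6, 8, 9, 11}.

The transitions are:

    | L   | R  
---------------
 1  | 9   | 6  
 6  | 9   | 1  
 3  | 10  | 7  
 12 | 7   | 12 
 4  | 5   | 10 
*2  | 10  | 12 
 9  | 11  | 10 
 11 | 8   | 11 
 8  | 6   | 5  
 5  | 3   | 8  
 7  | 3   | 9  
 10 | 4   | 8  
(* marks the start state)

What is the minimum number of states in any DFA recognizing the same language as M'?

P0 = {1,3,4,6,8,9,11} | {2,5,7,10,12}.
Refine {1,3,4,6,8,9,11} on symbol L: members go to different blocks, giving {1,6,8,9,11} and {3,4}.
On input R, block {1,6,8,9,11} splits into {1,6,11} and {8,9}.
Refine {2,5,7,10,12} on symbol L: members go to different blocks, giving {5,7,10} and {2,12}.
The partition is now stable with 5 blocks: {1,6,11} | {5,7,10} | {3,4} | {8,9} | {2,12}.

5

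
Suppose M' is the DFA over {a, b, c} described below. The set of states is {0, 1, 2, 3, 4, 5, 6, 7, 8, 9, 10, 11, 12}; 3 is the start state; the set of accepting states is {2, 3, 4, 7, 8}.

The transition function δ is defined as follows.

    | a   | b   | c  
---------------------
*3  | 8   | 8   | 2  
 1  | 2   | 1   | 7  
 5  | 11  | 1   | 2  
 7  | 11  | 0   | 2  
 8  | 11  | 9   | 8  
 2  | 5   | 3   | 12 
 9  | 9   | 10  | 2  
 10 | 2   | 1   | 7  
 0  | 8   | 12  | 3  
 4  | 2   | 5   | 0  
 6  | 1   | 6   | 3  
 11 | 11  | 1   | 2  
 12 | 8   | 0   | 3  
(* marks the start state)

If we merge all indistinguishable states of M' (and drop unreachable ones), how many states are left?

First remove the unreachable states {4,6}; 11 states remain.
Start with accepting vs non-accepting: {2,3,7,8} | {0,1,5,9,10,11,12}.
On input a, block {2,3,7,8} splits into {2,7,8} and {3}.
On input b, block {2,7,8} splits into {7,8} and {2}.
On input c, block {7,8} splits into {7} and {8}.
On input a, block {0,1,5,9,10,11,12} splits into {5,9,11} and {0,12} and {1,10}.
Stable partition: {7} | {5,9,11} | {3} | {2} | {8} | {0,12} | {1,10} — 7 equivalence classes.

7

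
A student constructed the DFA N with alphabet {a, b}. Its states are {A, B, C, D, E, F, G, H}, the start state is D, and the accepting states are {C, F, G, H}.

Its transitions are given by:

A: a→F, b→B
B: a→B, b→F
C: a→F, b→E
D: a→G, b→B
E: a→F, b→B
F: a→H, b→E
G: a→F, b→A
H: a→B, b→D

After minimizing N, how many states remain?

6

States {C} cannot be reached from the start state, so discard them.
P0 = {F,G,H} | {A,B,D,E}.
Split {F,G,H} by δ(·,a) → {F,G} and {H}.
Refine {F,G} on symbol a: members go to different blocks, giving {F} and {G}.
Refine {A,B,D,E} on symbol a: members go to different blocks, giving {A,E} and {B} and {D}.
No further refinement is possible. Final partition (6 blocks): {F} | {A,E} | {H} | {G} | {B} | {D}.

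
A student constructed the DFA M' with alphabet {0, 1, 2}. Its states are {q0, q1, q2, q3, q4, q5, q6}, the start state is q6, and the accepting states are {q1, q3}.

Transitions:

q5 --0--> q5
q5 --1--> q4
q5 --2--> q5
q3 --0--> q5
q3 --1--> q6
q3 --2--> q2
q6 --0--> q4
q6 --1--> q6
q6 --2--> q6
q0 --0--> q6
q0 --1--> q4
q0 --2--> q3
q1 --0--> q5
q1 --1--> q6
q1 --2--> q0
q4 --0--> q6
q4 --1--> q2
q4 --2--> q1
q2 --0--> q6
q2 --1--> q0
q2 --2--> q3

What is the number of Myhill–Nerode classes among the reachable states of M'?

All states are reachable from the start state.
P0 = {q1,q3} | {q0,q2,q4,q5,q6}.
Split {q0,q2,q4,q5,q6} by δ(·,2) → {q0,q2,q4} and {q5,q6}.
Refine {q5,q6} on symbol 0: members go to different blocks, giving {q5} and {q6}.
The partition is now stable with 4 blocks: {q1,q3} | {q0,q2,q4} | {q5} | {q6}.

4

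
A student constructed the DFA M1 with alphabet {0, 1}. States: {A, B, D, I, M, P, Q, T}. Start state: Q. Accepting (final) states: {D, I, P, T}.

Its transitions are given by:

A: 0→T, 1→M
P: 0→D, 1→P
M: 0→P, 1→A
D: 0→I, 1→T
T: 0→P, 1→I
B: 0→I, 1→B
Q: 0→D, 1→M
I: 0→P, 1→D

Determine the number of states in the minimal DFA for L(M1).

2

States {B} cannot be reached from the start state, so discard them.
P0 = {D,I,P,T} | {A,M,Q}.
No further refinement is possible. Final partition (2 blocks): {D,I,P,T} | {A,M,Q}.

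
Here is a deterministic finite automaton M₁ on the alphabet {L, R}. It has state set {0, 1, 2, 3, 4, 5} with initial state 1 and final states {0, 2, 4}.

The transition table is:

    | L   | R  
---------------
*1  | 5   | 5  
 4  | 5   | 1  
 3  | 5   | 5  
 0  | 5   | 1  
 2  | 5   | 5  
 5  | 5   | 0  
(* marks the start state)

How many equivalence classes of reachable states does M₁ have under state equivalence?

3

First remove the unreachable states {2,3,4}; 3 states remain.
Initial partition by acceptance: {0} | {1,5}.
Refine {1,5} on symbol R: members go to different blocks, giving {1} and {5}.
The partition is now stable with 3 blocks: {0} | {1} | {5}.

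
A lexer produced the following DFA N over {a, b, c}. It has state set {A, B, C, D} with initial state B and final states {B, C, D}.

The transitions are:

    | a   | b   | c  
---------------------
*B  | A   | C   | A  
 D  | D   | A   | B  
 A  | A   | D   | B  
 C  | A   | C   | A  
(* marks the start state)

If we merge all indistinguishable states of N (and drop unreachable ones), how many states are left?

3

All states are reachable from the start state.
P0 = {B,C,D} | {A}.
Split {B,C,D} by δ(·,a) → {B,C} and {D}.
No further refinement is possible. Final partition (3 blocks): {B,C} | {A} | {D}.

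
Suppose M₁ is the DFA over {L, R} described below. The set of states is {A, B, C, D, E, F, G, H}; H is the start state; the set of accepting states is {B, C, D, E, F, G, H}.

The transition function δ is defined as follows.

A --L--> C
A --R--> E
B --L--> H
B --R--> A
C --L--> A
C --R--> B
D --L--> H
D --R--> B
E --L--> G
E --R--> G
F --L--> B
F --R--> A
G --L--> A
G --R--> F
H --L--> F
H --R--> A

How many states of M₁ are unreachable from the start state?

Starting at H and following transitions, the reachable set is {A, B, C, E, F, G, H}. That leaves D unreachable — 1 in total.

1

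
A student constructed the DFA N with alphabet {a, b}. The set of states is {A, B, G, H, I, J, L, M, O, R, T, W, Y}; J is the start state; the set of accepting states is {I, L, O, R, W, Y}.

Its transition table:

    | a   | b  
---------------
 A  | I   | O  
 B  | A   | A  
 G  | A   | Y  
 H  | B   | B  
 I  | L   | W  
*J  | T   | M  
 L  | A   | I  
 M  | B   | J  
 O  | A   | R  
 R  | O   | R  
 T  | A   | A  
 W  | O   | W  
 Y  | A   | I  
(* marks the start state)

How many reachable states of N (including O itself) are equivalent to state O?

Reachable states from the start: {A,B,I,J,L,M,O,R,T,W}. Unreachable: {G,H,Y} — drop them.
Start with accepting vs non-accepting: {I,L,O,R,W} | {A,B,J,M,T}.
Refine {I,L,O,R,W} on symbol a: members go to different blocks, giving {I,R,W} and {L,O}.
On input a, block {A,B,J,M,T} splits into {B,J,M,T} and {A}.
Refine {B,J,M,T} on symbol a: members go to different blocks, giving {J,M} and {B,T}.
Stable partition: {I,R,W} | {J,M} | {L,O} | {A} | {B,T} — 5 equivalence classes.
State O belongs to the block {L,O}, which has 2 states.

2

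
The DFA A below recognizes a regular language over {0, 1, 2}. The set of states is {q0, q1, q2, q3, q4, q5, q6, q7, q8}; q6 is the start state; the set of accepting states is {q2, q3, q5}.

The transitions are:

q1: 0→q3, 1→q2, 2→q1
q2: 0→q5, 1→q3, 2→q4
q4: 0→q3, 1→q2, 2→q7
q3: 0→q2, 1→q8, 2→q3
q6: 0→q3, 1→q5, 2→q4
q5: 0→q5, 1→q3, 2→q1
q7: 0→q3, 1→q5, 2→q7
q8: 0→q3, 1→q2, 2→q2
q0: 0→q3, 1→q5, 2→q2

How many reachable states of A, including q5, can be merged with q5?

Reachable states from the start: {q1,q2,q3,q4,q5,q6,q7,q8}. Unreachable: {q0} — drop them.
Initial partition by acceptance: {q2,q3,q5} | {q1,q4,q6,q7,q8}.
Refine {q2,q3,q5} on symbol 1: members go to different blocks, giving {q2,q5} and {q3}.
Split {q1,q4,q6,q7,q8} by δ(·,2) → {q1,q4,q6,q7} and {q8}.
The partition is now stable with 4 blocks: {q2,q5} | {q1,q4,q6,q7} | {q3} | {q8}.
The equivalence class containing q5 is {q2,q5}, of size 2.

2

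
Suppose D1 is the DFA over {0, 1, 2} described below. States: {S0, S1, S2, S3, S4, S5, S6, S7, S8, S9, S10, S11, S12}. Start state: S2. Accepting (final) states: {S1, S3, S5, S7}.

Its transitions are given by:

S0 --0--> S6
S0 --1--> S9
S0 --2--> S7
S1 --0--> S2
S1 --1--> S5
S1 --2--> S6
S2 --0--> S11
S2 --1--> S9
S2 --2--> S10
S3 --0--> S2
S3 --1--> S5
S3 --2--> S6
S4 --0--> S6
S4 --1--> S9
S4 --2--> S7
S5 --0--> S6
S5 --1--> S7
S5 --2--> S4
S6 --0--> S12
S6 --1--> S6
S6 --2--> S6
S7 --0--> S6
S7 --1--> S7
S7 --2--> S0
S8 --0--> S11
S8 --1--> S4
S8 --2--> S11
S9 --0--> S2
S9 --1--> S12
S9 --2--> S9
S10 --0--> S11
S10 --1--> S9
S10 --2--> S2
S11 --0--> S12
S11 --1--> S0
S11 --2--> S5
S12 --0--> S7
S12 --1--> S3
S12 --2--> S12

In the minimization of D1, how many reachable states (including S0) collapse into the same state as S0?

Reachable states from the start: {S0,S2,S3,S4,S5,S6,S7,S9,S10,S11,S12}. Unreachable: {S1,S8} — drop them.
Start with accepting vs non-accepting: {S3,S5,S7} | {S0,S2,S4,S6,S9,S10,S11,S12}.
On input 0, block {S0,S2,S4,S6,S9,S10,S11,S12} splits into {S0,S2,S4,S6,S9,S10,S11} and {S12}.
Split {S0,S2,S4,S6,S9,S10,S11} by δ(·,0) → {S0,S2,S4,S9,S10} and {S6,S11}.
On input 0, block {S3,S5,S7} splits into {S5,S7} and {S3}.
Split {S0,S2,S4,S9,S10} by δ(·,0) → {S0,S2,S4,S10} and {S9}.
Refine {S0,S2,S4,S10} on symbol 2: members go to different blocks, giving {S0,S4} and {S2,S10}.
On input 1, block {S6,S11} splits into {S6} and {S11}.
No further refinement is possible. Final partition (8 blocks): {S5,S7} | {S0,S4} | {S12} | {S6} | {S3} | {S9} | {S2,S10} | {S11}.
The equivalence class containing S0 is {S0,S4}, of size 2.

2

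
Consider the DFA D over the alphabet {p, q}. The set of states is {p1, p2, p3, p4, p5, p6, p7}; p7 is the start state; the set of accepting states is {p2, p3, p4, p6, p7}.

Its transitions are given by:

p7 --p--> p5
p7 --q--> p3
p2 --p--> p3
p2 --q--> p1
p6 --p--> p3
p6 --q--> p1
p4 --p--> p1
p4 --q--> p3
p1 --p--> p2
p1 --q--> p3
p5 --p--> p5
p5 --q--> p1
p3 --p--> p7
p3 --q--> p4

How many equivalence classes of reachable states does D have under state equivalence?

Reachable states from the start: {p1,p2,p3,p4,p5,p7}. Unreachable: {p6} — drop them.
Initial partition by acceptance: {p2,p3,p4,p7} | {p1,p5}.
Split {p2,p3,p4,p7} by δ(·,p) → {p2,p3} and {p4,p7}.
Refine {p2,p3} on symbol p: members go to different blocks, giving {p2} and {p3}.
Split {p1,p5} by δ(·,p) → {p1} and {p5}.
Split {p4,p7} by δ(·,p) → {p4} and {p7}.
The partition is now stable with 6 blocks: {p2} | {p1} | {p4} | {p3} | {p5} | {p7}.

6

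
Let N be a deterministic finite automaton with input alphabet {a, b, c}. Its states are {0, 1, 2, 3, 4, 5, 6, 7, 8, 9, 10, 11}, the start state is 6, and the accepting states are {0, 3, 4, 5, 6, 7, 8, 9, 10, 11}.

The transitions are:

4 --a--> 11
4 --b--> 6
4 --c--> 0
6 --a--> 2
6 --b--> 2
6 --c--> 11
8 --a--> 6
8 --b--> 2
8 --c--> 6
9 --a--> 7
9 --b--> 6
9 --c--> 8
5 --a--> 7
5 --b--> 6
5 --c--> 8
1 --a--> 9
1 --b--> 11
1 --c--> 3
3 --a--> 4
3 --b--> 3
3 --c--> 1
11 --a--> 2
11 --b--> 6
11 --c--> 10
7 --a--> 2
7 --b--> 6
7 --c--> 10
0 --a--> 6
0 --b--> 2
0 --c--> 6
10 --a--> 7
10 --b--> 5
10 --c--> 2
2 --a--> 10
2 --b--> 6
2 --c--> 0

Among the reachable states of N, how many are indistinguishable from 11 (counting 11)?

2

States {1,3,4,9} cannot be reached from the start state, so discard them.
Start with accepting vs non-accepting: {0,5,6,7,8,10,11} | {2}.
Refine {0,5,6,7,8,10,11} on symbol a: members go to different blocks, giving {0,5,8,10} and {6,7,11}.
On input b, block {0,5,8,10} splits into {0,8} and {5} and {10}.
On input b, block {6,7,11} splits into {7,11} and {6}.
No further refinement is possible. Final partition (6 blocks): {0,8} | {2} | {7,11} | {5} | {10} | {6}.
State 11 belongs to the block {7,11}, which has 2 states.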